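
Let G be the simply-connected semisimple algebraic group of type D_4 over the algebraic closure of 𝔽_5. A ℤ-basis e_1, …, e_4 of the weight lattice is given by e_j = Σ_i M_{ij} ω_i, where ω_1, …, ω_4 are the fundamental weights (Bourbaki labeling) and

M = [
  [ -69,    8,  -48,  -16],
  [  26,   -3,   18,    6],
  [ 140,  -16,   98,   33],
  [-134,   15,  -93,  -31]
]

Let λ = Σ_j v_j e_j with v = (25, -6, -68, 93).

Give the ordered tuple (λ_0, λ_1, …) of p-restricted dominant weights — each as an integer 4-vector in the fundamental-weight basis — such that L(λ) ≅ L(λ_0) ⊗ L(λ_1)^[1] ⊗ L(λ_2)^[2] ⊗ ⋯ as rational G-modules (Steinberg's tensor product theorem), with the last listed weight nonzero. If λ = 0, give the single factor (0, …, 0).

((3, 2, 1, 1),)

Converting to the ω-basis (c_i = row i of M dotted with v = (25, -6, -68, 93)):
  c_1 = -69*25 + 8*-6 + -48*-68 + -16*93 = 3
  c_2 = 26*25 + -3*-6 + 18*-68 + 6*93 = 2
  c_3 = 140*25 + -16*-6 + 98*-68 + 33*93 = 1
  c_4 = -134*25 + 15*-6 + -93*-68 + -31*93 = 1
Expand coordinatewise in base 5:
  c_1 = 3 = 3·5^0
  c_2 = 2 = 2·5^0
  c_3 = 1 = 1·5^0
  c_4 = 1 = 1·5^0
λ_0 = (3, 2, 1, 1)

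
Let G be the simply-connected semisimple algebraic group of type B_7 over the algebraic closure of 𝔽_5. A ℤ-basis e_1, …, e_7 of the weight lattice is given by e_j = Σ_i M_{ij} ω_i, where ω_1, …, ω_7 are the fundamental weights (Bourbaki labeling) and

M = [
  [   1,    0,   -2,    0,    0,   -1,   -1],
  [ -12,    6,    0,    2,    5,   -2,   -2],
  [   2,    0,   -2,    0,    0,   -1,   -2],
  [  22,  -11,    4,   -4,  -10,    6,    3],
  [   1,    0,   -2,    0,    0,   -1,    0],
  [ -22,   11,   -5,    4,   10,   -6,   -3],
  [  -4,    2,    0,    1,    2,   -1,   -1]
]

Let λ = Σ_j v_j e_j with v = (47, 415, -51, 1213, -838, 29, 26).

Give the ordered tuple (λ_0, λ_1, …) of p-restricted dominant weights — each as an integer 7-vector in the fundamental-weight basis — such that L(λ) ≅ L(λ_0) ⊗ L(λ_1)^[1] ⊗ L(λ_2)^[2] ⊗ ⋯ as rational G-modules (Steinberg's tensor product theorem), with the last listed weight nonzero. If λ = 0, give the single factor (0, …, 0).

Compute c_i = Σ_j M_{ij} v_j with v = (47, 415, -51, 1213, -838, 29, 26):
  c_1 = 1*47 + 0*415 + -2*-51 + 0*1213 + 0*-838 + -1*29 + -1*26 = 94
  c_2 = -12*47 + 6*415 + 0*-51 + 2*1213 + 5*-838 + -2*29 + -2*26 = 52
  c_3 = 2*47 + 0*415 + -2*-51 + 0*1213 + 0*-838 + -1*29 + -2*26 = 115
  c_4 = 22*47 + -11*415 + 4*-51 + -4*1213 + -10*-838 + 6*29 + 3*26 = 45
  c_5 = 1*47 + 0*415 + -2*-51 + 0*1213 + 0*-838 + -1*29 + 0*26 = 120
  c_6 = -22*47 + 11*415 + -5*-51 + 4*1213 + 10*-838 + -6*29 + -3*26 = 6
  c_7 = -4*47 + 2*415 + 0*-51 + 1*1213 + 2*-838 + -1*29 + -1*26 = 124
Base-5 expansion of each c_i:
  c_1 = 94 = 4·5^0 + 3·5^1 + 3·5^2
  c_2 = 52 = 2·5^0 + 0·5^1 + 2·5^2
  c_3 = 115 = 0·5^0 + 3·5^1 + 4·5^2
  c_4 = 45 = 0·5^0 + 4·5^1 + 1·5^2
  c_5 = 120 = 0·5^0 + 4·5^1 + 4·5^2
  c_6 = 6 = 1·5^0 + 1·5^1
  c_7 = 124 = 4·5^0 + 4·5^1 + 4·5^2
p-restricted factor λ_0 = (4, 2, 0, 0, 0, 1, 4)
p-restricted factor λ_1 = (3, 0, 3, 4, 4, 1, 4)
p-restricted factor λ_2 = (3, 2, 4, 1, 4, 0, 4)

((4, 2, 0, 0, 0, 1, 4), (3, 0, 3, 4, 4, 1, 4), (3, 2, 4, 1, 4, 0, 4))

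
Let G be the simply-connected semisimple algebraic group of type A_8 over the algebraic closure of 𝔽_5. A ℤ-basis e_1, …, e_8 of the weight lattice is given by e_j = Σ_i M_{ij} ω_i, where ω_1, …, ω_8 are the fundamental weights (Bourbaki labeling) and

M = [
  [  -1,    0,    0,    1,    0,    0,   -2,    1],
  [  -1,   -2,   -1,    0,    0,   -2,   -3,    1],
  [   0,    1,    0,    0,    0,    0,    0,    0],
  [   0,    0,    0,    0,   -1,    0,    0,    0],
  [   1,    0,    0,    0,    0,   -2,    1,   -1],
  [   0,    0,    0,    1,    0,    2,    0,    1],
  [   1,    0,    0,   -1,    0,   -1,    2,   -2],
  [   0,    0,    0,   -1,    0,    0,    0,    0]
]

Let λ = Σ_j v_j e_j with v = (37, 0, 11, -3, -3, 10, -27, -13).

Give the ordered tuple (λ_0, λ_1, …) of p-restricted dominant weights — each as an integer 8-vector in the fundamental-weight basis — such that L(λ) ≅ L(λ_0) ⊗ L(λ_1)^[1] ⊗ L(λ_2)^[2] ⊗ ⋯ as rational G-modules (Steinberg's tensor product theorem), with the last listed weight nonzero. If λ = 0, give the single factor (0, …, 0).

In the fundamental-weight basis, λ has coordinates c = M·v (v = (37, 0, 11, -3, -3, 10, -27, -13)):
  c_1 = (-1)·(37) + 0·0 + 0·11 + (1)·(-3) + (0)·(-3) + 0·10 + (-2)·(-27) + (1)·(-13) = 1
  c_2 = (-1)·(37) + (-2)·(0) + (-1)·(11) + (0)·(-3) + (0)·(-3) + (-2)·(10) + (-3)·(-27) + (1)·(-13) = 0
  c_3 = 0·37 + 1·0 + 0·11 + (0)·(-3) + (0)·(-3) + 0·10 + (0)·(-27) + (0)·(-13) = 0
  c_4 = 0·37 + 0·0 + 0·11 + (0)·(-3) + (-1)·(-3) + 0·10 + (0)·(-27) + (0)·(-13) = 3
  c_5 = 1·37 + 0·0 + 0·11 + (0)·(-3) + (0)·(-3) + (-2)·(10) + (1)·(-27) + (-1)·(-13) = 3
  c_6 = 0·37 + 0·0 + 0·11 + (1)·(-3) + (0)·(-3) + 2·10 + (0)·(-27) + (1)·(-13) = 4
  c_7 = 1·37 + 0·0 + 0·11 + (-1)·(-3) + (0)·(-3) + (-1)·(10) + (2)·(-27) + (-2)·(-13) = 2
  c_8 = 0·37 + 0·0 + 0·11 + (-1)·(-3) + (0)·(-3) + 0·10 + (0)·(-27) + (0)·(-13) = 3
Writing each c_i in base p = 5:
  c_1 = 1 = 1·5^0
  c_2 = 0
  c_3 = 0
  c_4 = 3 = 3·5^0
  c_5 = 3 = 3·5^0
  c_6 = 4 = 4·5^0
  c_7 = 2 = 2·5^0
  c_8 = 3 = 3·5^0
p-restricted factor λ_0 = (1, 0, 0, 3, 3, 4, 2, 3)

((1, 0, 0, 3, 3, 4, 2, 3),)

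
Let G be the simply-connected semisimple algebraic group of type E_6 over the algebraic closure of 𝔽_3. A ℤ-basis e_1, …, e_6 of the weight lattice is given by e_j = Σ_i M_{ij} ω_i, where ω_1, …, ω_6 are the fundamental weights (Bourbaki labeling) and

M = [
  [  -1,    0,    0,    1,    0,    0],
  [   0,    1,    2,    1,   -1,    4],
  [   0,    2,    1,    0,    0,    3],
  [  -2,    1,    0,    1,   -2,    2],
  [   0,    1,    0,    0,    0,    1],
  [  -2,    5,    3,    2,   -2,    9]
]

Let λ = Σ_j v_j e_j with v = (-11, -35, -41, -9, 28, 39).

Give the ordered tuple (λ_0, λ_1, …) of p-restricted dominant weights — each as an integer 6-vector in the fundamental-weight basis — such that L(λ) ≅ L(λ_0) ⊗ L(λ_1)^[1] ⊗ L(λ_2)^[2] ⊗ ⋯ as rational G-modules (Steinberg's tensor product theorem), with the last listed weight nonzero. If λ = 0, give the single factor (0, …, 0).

ω-coordinates c = M·v, v = (-11, -35, -41, -9, 28, 39):
  c_1 = (-1)·(-11) + (0)·(-35) + (0)·(-41) + (1)·(-9) + 0·28 + 0·39 = 2
  c_2 = (0)·(-11) + (1)·(-35) + (2)·(-41) + (1)·(-9) + (-1)·(28) + 4·39 = 2
  c_3 = (0)·(-11) + (2)·(-35) + (1)·(-41) + (0)·(-9) + 0·28 + 3·39 = 6
  c_4 = (-2)·(-11) + (1)·(-35) + (0)·(-41) + (1)·(-9) + (-2)·(28) + 2·39 = 0
  c_5 = (0)·(-11) + (1)·(-35) + (0)·(-41) + (0)·(-9) + 0·28 + 1·39 = 4
  c_6 = (-2)·(-11) + (5)·(-35) + (3)·(-41) + (2)·(-9) + (-2)·(28) + 9·39 = 1
p = 3; digits c_i = Σ_j d_{ij}·3^j, 0 ≤ d_{ij} < 3:
  c_1 = 2 = 2·3^0
  c_2 = 2 = 2·3^0
  c_3 = 6 = 0·3^0 + 2·3^1
  c_4 = 0
  c_5 = 4 = 1·3^0 + 1·3^1
  c_6 = 1 = 1·3^0
Factor λ_0 = (2, 2, 0, 0, 1, 1)
Factor λ_1 = (0, 0, 2, 0, 1, 0)

((2, 2, 0, 0, 1, 1), (0, 0, 2, 0, 1, 0))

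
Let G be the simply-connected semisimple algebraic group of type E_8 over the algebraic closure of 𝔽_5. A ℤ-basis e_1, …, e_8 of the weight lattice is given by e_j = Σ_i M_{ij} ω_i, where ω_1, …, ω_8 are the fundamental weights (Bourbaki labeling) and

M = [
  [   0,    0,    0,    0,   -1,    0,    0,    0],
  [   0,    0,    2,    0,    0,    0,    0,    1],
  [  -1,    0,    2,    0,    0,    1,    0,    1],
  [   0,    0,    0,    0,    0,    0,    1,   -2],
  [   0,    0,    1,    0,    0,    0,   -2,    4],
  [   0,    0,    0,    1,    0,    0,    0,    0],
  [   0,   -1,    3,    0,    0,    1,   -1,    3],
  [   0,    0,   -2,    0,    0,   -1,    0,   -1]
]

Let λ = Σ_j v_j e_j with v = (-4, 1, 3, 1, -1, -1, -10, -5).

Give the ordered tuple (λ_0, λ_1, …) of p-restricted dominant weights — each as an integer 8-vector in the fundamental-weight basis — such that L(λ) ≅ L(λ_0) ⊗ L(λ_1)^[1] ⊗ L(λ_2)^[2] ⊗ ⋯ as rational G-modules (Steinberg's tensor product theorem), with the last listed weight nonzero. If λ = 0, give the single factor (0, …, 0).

((1, 1, 4, 0, 3, 1, 2, 0),)

Change of basis e → ω: c = M·v where v = (-4, 1, 3, 1, -1, -1, -10, -5):
  c_1 = (0)·(-4) + 0·1 + 0·3 + 0·1 + (-1)·(-1) + (0)·(-1) + (0)·(-10) + (0)·(-5) = 1
  c_2 = (0)·(-4) + 0·1 + 2·3 + 0·1 + (0)·(-1) + (0)·(-1) + (0)·(-10) + (1)·(-5) = 1
  c_3 = (-1)·(-4) + 0·1 + 2·3 + 0·1 + (0)·(-1) + (1)·(-1) + (0)·(-10) + (1)·(-5) = 4
  c_4 = (0)·(-4) + 0·1 + 0·3 + 0·1 + (0)·(-1) + (0)·(-1) + (1)·(-10) + (-2)·(-5) = 0
  c_5 = (0)·(-4) + 0·1 + 1·3 + 0·1 + (0)·(-1) + (0)·(-1) + (-2)·(-10) + (4)·(-5) = 3
  c_6 = (0)·(-4) + 0·1 + 0·3 + 1·1 + (0)·(-1) + (0)·(-1) + (0)·(-10) + (0)·(-5) = 1
  c_7 = (0)·(-4) + (-1)·(1) + 3·3 + 0·1 + (0)·(-1) + (1)·(-1) + (-1)·(-10) + (3)·(-5) = 2
  c_8 = (0)·(-4) + 0·1 + (-2)·(3) + 0·1 + (0)·(-1) + (-1)·(-1) + (0)·(-10) + (-1)·(-5) = 0
Base-5 expansion of each c_i:
  c_1 = 1 = 1·5^0
  c_2 = 1 = 1·5^0
  c_3 = 4 = 4·5^0
  c_4 = 0
  c_5 = 3 = 3·5^0
  c_6 = 1 = 1·5^0
  c_7 = 2 = 2·5^0
  c_8 = 0
λ_0 = (1, 1, 4, 0, 3, 1, 2, 0)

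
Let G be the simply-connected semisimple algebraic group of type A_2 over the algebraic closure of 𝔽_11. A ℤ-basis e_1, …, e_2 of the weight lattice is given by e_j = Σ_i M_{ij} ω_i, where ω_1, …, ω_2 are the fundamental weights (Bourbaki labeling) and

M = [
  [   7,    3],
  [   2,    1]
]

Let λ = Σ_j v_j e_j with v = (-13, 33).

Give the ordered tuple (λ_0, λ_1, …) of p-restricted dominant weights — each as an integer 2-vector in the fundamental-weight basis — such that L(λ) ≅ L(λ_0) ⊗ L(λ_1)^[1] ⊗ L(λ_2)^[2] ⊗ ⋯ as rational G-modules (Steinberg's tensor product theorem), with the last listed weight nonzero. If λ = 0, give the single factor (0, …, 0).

((8, 7),)

In the fundamental-weight basis, λ has coordinates c = M·v (v = (-13, 33)):
  c_1 = (7)·(-13) + (3)·(33) = 8
  c_2 = (2)·(-13) + (1)·(33) = 7
p = 11; digits c_i = Σ_j d_{ij}·11^j, 0 ≤ d_{ij} < 11:
  c_1 = 8 = 8·11^0
  c_2 = 7 = 7·11^0
λ_0 = (8, 7)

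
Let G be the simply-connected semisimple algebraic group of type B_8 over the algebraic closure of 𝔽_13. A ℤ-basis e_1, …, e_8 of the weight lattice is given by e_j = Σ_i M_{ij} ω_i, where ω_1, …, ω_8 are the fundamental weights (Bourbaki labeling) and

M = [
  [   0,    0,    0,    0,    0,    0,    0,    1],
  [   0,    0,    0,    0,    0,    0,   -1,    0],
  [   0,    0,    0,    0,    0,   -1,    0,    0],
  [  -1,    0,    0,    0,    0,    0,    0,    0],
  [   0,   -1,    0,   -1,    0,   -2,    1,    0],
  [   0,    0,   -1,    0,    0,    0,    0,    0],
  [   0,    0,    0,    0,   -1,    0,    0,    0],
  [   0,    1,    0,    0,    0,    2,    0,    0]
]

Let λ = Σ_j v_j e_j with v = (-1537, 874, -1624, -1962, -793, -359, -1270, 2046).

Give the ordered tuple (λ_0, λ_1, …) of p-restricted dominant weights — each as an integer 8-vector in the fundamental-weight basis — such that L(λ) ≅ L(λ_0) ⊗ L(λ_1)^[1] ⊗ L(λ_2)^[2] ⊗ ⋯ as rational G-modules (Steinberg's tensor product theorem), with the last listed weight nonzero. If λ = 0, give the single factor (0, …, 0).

((5, 9, 8, 3, 3, 12, 0, 0), (1, 6, 1, 1, 2, 7, 9, 12), (12, 7, 2, 9, 3, 9, 4, 0))

ω-coordinates c = M·v, v = (-1537, 874, -1624, -1962, -793, -359, -1270, 2046):
  c_1 = (0)·(-1537) + (0)·(874) + (0)·(-1624) + (0)·(-1962) + (0)·(-793) + (0)·(-359) + (0)·(-1270) + (1)·(2046) = 2046
  c_2 = (0)·(-1537) + (0)·(874) + (0)·(-1624) + (0)·(-1962) + (0)·(-793) + (0)·(-359) + (-1)·(-1270) + (0)·(2046) = 1270
  c_3 = (0)·(-1537) + (0)·(874) + (0)·(-1624) + (0)·(-1962) + (0)·(-793) + (-1)·(-359) + (0)·(-1270) + (0)·(2046) = 359
  c_4 = (-1)·(-1537) + (0)·(874) + (0)·(-1624) + (0)·(-1962) + (0)·(-793) + (0)·(-359) + (0)·(-1270) + (0)·(2046) = 1537
  c_5 = (0)·(-1537) + (-1)·(874) + (0)·(-1624) + (-1)·(-1962) + (0)·(-793) + (-2)·(-359) + (1)·(-1270) + (0)·(2046) = 536
  c_6 = (0)·(-1537) + (0)·(874) + (-1)·(-1624) + (0)·(-1962) + (0)·(-793) + (0)·(-359) + (0)·(-1270) + (0)·(2046) = 1624
  c_7 = (0)·(-1537) + (0)·(874) + (0)·(-1624) + (0)·(-1962) + (-1)·(-793) + (0)·(-359) + (0)·(-1270) + (0)·(2046) = 793
  c_8 = (0)·(-1537) + (1)·(874) + (0)·(-1624) + (0)·(-1962) + (0)·(-793) + (2)·(-359) + (0)·(-1270) + (0)·(2046) = 156
p = 13; digits c_i = Σ_j d_{ij}·13^j, 0 ≤ d_{ij} < 13:
  c_1 = 2046 = 5·13^0 + 1·13^1 + 12·13^2
  c_2 = 1270 = 9·13^0 + 6·13^1 + 7·13^2
  c_3 = 359 = 8·13^0 + 1·13^1 + 2·13^2
  c_4 = 1537 = 3·13^0 + 1·13^1 + 9·13^2
  c_5 = 536 = 3·13^0 + 2·13^1 + 3·13^2
  c_6 = 1624 = 12·13^0 + 7·13^1 + 9·13^2
  c_7 = 793 = 0·13^0 + 9·13^1 + 4·13^2
  c_8 = 156 = 0·13^0 + 12·13^1
λ_0 = (5, 9, 8, 3, 3, 12, 0, 0)
λ_1 = (1, 6, 1, 1, 2, 7, 9, 12)
λ_2 = (12, 7, 2, 9, 3, 9, 4, 0)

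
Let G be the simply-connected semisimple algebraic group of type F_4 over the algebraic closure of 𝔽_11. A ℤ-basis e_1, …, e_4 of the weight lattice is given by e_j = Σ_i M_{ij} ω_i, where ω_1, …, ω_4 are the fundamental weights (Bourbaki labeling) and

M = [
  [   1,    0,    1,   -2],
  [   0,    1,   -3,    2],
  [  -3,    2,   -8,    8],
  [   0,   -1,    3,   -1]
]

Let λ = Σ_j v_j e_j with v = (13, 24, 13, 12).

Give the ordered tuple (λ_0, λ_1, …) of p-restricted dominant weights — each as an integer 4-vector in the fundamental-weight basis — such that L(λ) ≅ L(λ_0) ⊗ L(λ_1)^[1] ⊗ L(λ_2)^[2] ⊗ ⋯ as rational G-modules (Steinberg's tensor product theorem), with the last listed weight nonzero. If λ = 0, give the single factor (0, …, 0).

((2, 9, 1, 3),)

In the fundamental-weight basis, λ has coordinates c = M·v (v = (13, 24, 13, 12)):
  c_1 = 1*13 + 0*24 + 1*13 + -2*12 = 2
  c_2 = 0*13 + 1*24 + -3*13 + 2*12 = 9
  c_3 = -3*13 + 2*24 + -8*13 + 8*12 = 1
  c_4 = 0*13 + -1*24 + 3*13 + -1*12 = 3
Expand coordinatewise in base 11:
  c_1 = 2 = 2·11^0
  c_2 = 9 = 9·11^0
  c_3 = 1 = 1·11^0
  c_4 = 3 = 3·11^0
p-restricted factor λ_0 = (2, 9, 1, 3)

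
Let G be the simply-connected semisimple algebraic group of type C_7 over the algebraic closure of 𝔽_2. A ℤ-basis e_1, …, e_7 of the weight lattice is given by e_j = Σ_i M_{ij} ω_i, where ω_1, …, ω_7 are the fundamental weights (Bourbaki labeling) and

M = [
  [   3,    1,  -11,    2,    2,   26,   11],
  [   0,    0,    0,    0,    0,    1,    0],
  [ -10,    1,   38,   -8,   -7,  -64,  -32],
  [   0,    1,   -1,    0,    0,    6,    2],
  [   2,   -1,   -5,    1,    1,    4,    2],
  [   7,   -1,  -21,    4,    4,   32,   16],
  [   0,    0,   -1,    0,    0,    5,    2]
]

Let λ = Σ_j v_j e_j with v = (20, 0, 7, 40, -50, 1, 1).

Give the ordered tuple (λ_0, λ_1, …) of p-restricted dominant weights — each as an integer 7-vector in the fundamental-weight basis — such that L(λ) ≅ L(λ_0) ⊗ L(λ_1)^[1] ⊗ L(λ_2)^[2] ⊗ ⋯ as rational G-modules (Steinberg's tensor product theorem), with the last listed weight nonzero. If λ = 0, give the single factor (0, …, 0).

((0, 1, 0, 1, 1, 1, 0),)

ω-coordinates c = M·v, v = (20, 0, 7, 40, -50, 1, 1):
  c_1 = (3)·(20) + (1)·(0) + (-11)·(7) + (2)·(40) + (2)·(-50) + (26)·(1) + (11)·(1) = 0
  c_2 = (0)·(20) + (0)·(0) + (0)·(7) + (0)·(40) + (0)·(-50) + (1)·(1) + (0)·(1) = 1
  c_3 = (-10)·(20) + (1)·(0) + (38)·(7) + (-8)·(40) + (-7)·(-50) + (-64)·(1) + (-32)·(1) = 0
  c_4 = (0)·(20) + (1)·(0) + (-1)·(7) + (0)·(40) + (0)·(-50) + (6)·(1) + (2)·(1) = 1
  c_5 = (2)·(20) + (-1)·(0) + (-5)·(7) + (1)·(40) + (1)·(-50) + (4)·(1) + (2)·(1) = 1
  c_6 = (7)·(20) + (-1)·(0) + (-21)·(7) + (4)·(40) + (4)·(-50) + (32)·(1) + (16)·(1) = 1
  c_7 = (0)·(20) + (0)·(0) + (-1)·(7) + (0)·(40) + (0)·(-50) + (5)·(1) + (2)·(1) = 0
Base-2 expansion of each c_i:
  c_1 = 0
  c_2 = 1 = 1·2^0
  c_3 = 0
  c_4 = 1 = 1·2^0
  c_5 = 1 = 1·2^0
  c_6 = 1 = 1·2^0
  c_7 = 0
λ_0 = (0, 1, 0, 1, 1, 1, 0)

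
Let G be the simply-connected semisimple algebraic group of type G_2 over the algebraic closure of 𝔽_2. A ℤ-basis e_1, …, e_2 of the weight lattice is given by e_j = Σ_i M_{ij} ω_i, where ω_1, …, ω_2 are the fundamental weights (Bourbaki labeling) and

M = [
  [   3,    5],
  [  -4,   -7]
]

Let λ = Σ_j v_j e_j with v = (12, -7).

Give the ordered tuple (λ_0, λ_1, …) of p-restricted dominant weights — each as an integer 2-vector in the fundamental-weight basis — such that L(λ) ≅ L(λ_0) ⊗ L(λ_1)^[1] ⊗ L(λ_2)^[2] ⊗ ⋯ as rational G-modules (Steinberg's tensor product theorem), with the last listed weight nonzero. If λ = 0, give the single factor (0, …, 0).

Change of basis e → ω: c = M·v where v = (12, -7):
  c_1 = 3*12 + 5*-7 = 1
  c_2 = -4*12 + -7*-7 = 1
p = 2; digits c_i = Σ_j d_{ij}·2^j, 0 ≤ d_{ij} < 2:
  c_1 = 1 = 1·2^0
  c_2 = 1 = 1·2^0
Factor λ_0 = (1, 1)

((1, 1),)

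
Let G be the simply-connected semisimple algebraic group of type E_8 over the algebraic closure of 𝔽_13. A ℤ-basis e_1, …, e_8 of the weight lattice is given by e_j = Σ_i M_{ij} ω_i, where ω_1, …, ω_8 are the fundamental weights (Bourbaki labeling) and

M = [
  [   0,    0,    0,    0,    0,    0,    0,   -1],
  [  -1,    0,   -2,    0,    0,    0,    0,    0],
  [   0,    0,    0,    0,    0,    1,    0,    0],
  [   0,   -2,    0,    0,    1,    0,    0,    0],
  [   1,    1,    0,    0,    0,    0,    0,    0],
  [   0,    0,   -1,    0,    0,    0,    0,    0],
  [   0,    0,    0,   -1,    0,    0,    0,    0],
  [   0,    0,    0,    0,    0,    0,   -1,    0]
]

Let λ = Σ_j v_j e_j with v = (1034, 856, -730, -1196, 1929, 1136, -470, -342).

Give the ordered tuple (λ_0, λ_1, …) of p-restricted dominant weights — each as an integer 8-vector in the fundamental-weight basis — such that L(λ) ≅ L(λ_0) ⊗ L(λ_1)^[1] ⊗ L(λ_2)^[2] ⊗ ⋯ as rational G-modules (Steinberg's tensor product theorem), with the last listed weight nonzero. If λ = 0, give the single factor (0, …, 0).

Change of basis e → ω: c = M·v where v = (1034, 856, -730, -1196, 1929, 1136, -470, -342):
  c_1 = 0*1034 + 0*856 + 0*-730 + 0*-1196 + 0*1929 + 0*1136 + 0*-470 + -1*-342 = 342
  c_2 = -1*1034 + 0*856 + -2*-730 + 0*-1196 + 0*1929 + 0*1136 + 0*-470 + 0*-342 = 426
  c_3 = 0*1034 + 0*856 + 0*-730 + 0*-1196 + 0*1929 + 1*1136 + 0*-470 + 0*-342 = 1136
  c_4 = 0*1034 + -2*856 + 0*-730 + 0*-1196 + 1*1929 + 0*1136 + 0*-470 + 0*-342 = 217
  c_5 = 1*1034 + 1*856 + 0*-730 + 0*-1196 + 0*1929 + 0*1136 + 0*-470 + 0*-342 = 1890
  c_6 = 0*1034 + 0*856 + -1*-730 + 0*-1196 + 0*1929 + 0*1136 + 0*-470 + 0*-342 = 730
  c_7 = 0*1034 + 0*856 + 0*-730 + -1*-1196 + 0*1929 + 0*1136 + 0*-470 + 0*-342 = 1196
  c_8 = 0*1034 + 0*856 + 0*-730 + 0*-1196 + 0*1929 + 0*1136 + -1*-470 + 0*-342 = 470
Writing each c_i in base p = 13:
  c_1 = 342 = 4·13^0 + 0·13^1 + 2·13^2
  c_2 = 426 = 10·13^0 + 6·13^1 + 2·13^2
  c_3 = 1136 = 5·13^0 + 9·13^1 + 6·13^2
  c_4 = 217 = 9·13^0 + 3·13^1 + 1·13^2
  c_5 = 1890 = 5·13^0 + 2·13^1 + 11·13^2
  c_6 = 730 = 2·13^0 + 4·13^1 + 4·13^2
  c_7 = 1196 = 0·13^0 + 1·13^1 + 7·13^2
  c_8 = 470 = 2·13^0 + 10·13^1 + 2·13^2
Factor λ_0 = (4, 10, 5, 9, 5, 2, 0, 2)
Factor λ_1 = (0, 6, 9, 3, 2, 4, 1, 10)
Factor λ_2 = (2, 2, 6, 1, 11, 4, 7, 2)

((4, 10, 5, 9, 5, 2, 0, 2), (0, 6, 9, 3, 2, 4, 1, 10), (2, 2, 6, 1, 11, 4, 7, 2))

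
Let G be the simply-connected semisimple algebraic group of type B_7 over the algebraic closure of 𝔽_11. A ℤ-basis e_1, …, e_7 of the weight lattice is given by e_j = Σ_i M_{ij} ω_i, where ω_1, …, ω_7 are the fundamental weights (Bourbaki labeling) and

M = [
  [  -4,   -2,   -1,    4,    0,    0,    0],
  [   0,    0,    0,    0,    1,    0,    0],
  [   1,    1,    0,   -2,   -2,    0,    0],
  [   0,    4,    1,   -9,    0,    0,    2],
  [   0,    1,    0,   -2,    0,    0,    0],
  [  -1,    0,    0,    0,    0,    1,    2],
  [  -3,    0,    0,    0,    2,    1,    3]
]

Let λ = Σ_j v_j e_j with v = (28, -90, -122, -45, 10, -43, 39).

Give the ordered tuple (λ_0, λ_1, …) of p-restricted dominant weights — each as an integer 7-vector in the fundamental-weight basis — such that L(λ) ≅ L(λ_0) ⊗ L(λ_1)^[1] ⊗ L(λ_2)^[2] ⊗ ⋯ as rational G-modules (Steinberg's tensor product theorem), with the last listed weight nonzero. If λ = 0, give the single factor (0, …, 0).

In the fundamental-weight basis, λ has coordinates c = M·v (v = (28, -90, -122, -45, 10, -43, 39)):
  c_1 = (-4)·(28) + (-2)·(-90) + (-1)·(-122) + (4)·(-45) + (0)·(10) + (0)·(-43) + (0)·(39) = 10
  c_2 = (0)·(28) + (0)·(-90) + (0)·(-122) + (0)·(-45) + (1)·(10) + (0)·(-43) + (0)·(39) = 10
  c_3 = (1)·(28) + (1)·(-90) + (0)·(-122) + (-2)·(-45) + (-2)·(10) + (0)·(-43) + (0)·(39) = 8
  c_4 = (0)·(28) + (4)·(-90) + (1)·(-122) + (-9)·(-45) + (0)·(10) + (0)·(-43) + (2)·(39) = 1
  c_5 = (0)·(28) + (1)·(-90) + (0)·(-122) + (-2)·(-45) + (0)·(10) + (0)·(-43) + (0)·(39) = 0
  c_6 = (-1)·(28) + (0)·(-90) + (0)·(-122) + (0)·(-45) + (0)·(10) + (1)·(-43) + (2)·(39) = 7
  c_7 = (-3)·(28) + (0)·(-90) + (0)·(-122) + (0)·(-45) + (2)·(10) + (1)·(-43) + (3)·(39) = 10
Base-11 expansion of each c_i:
  c_1 = 10 = 10·11^0
  c_2 = 10 = 10·11^0
  c_3 = 8 = 8·11^0
  c_4 = 1 = 1·11^0
  c_5 = 0
  c_6 = 7 = 7·11^0
  c_7 = 10 = 10·11^0
λ_0 = (10, 10, 8, 1, 0, 7, 10)

((10, 10, 8, 1, 0, 7, 10),)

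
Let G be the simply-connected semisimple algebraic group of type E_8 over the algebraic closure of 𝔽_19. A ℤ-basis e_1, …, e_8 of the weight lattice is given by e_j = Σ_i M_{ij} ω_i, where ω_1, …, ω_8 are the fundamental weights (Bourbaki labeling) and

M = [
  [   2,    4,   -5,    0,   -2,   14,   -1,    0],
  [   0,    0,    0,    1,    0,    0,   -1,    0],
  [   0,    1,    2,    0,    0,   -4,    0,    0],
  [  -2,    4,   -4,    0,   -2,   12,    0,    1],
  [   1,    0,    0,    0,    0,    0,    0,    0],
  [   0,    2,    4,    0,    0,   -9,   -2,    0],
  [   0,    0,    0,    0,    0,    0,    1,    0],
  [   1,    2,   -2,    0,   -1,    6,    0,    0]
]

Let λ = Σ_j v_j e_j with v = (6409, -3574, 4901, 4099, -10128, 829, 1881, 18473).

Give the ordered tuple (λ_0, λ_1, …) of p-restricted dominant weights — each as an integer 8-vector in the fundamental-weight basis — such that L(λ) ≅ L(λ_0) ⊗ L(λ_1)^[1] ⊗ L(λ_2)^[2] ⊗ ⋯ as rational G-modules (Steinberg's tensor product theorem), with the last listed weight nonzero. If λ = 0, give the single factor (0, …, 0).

((8, 14, 5, 2, 6, 17, 0, 1), (1, 2, 1, 8, 14, 7, 4, 12), (11, 6, 8, 5, 17, 3, 5, 12))

Change of basis e → ω: c = M·v where v = (6409, -3574, 4901, 4099, -10128, 829, 1881, 18473):
  c_1 = 2·6409 + (4)·(-3574) + (-5)·(4901) + 0·4099 + (-2)·(-10128) + 14·829 + (-1)·(1881) + 0·18473 = 3998
  c_2 = 0·6409 + (0)·(-3574) + 0·4901 + 1·4099 + (0)·(-10128) + 0·829 + (-1)·(1881) + 0·18473 = 2218
  c_3 = 0·6409 + (1)·(-3574) + 2·4901 + 0·4099 + (0)·(-10128) + (-4)·(829) + 0·1881 + 0·18473 = 2912
  c_4 = (-2)·(6409) + (4)·(-3574) + (-4)·(4901) + 0·4099 + (-2)·(-10128) + 12·829 + 0·1881 + 1·18473 = 1959
  c_5 = 1·6409 + (0)·(-3574) + 0·4901 + 0·4099 + (0)·(-10128) + 0·829 + 0·1881 + 0·18473 = 6409
  c_6 = 0·6409 + (2)·(-3574) + 4·4901 + 0·4099 + (0)·(-10128) + (-9)·(829) + (-2)·(1881) + 0·18473 = 1233
  c_7 = 0·6409 + (0)·(-3574) + 0·4901 + 0·4099 + (0)·(-10128) + 0·829 + 1·1881 + 0·18473 = 1881
  c_8 = 1·6409 + (2)·(-3574) + (-2)·(4901) + 0·4099 + (-1)·(-10128) + 6·829 + 0·1881 + 0·18473 = 4561
p = 19; digits c_i = Σ_j d_{ij}·19^j, 0 ≤ d_{ij} < 19:
  c_1 = 3998 = 8·19^0 + 1·19^1 + 11·19^2
  c_2 = 2218 = 14·19^0 + 2·19^1 + 6·19^2
  c_3 = 2912 = 5·19^0 + 1·19^1 + 8·19^2
  c_4 = 1959 = 2·19^0 + 8·19^1 + 5·19^2
  c_5 = 6409 = 6·19^0 + 14·19^1 + 17·19^2
  c_6 = 1233 = 17·19^0 + 7·19^1 + 3·19^2
  c_7 = 1881 = 0·19^0 + 4·19^1 + 5·19^2
  c_8 = 4561 = 1·19^0 + 12·19^1 + 12·19^2
p-restricted factor λ_0 = (8, 14, 5, 2, 6, 17, 0, 1)
p-restricted factor λ_1 = (1, 2, 1, 8, 14, 7, 4, 12)
p-restricted factor λ_2 = (11, 6, 8, 5, 17, 3, 5, 12)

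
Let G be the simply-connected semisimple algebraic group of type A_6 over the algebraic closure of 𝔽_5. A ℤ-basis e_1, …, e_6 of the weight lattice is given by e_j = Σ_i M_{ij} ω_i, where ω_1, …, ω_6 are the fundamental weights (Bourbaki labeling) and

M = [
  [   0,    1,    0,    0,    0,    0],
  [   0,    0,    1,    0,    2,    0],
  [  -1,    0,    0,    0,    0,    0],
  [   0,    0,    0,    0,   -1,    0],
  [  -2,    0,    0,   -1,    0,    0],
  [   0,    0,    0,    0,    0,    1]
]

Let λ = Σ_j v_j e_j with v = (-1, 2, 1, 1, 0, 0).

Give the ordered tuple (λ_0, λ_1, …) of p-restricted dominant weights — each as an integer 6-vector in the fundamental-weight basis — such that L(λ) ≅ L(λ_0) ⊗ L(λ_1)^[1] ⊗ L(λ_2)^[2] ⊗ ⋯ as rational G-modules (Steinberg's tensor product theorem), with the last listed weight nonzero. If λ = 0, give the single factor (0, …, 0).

Compute c_i = Σ_j M_{ij} v_j with v = (-1, 2, 1, 1, 0, 0):
  c_1 = (0)·(-1) + 1·2 + 0·1 + 0·1 + 0·0 + 0·0 = 2
  c_2 = (0)·(-1) + 0·2 + 1·1 + 0·1 + 2·0 + 0·0 = 1
  c_3 = (-1)·(-1) + 0·2 + 0·1 + 0·1 + 0·0 + 0·0 = 1
  c_4 = (0)·(-1) + 0·2 + 0·1 + 0·1 + (-1)·(0) + 0·0 = 0
  c_5 = (-2)·(-1) + 0·2 + 0·1 + (-1)·(1) + 0·0 + 0·0 = 1
  c_6 = (0)·(-1) + 0·2 + 0·1 + 0·1 + 0·0 + 1·0 = 0
p = 5; digits c_i = Σ_j d_{ij}·5^j, 0 ≤ d_{ij} < 5:
  c_1 = 2 = 2·5^0
  c_2 = 1 = 1·5^0
  c_3 = 1 = 1·5^0
  c_4 = 0
  c_5 = 1 = 1·5^0
  c_6 = 0
p-restricted factor λ_0 = (2, 1, 1, 0, 1, 0)

((2, 1, 1, 0, 1, 0),)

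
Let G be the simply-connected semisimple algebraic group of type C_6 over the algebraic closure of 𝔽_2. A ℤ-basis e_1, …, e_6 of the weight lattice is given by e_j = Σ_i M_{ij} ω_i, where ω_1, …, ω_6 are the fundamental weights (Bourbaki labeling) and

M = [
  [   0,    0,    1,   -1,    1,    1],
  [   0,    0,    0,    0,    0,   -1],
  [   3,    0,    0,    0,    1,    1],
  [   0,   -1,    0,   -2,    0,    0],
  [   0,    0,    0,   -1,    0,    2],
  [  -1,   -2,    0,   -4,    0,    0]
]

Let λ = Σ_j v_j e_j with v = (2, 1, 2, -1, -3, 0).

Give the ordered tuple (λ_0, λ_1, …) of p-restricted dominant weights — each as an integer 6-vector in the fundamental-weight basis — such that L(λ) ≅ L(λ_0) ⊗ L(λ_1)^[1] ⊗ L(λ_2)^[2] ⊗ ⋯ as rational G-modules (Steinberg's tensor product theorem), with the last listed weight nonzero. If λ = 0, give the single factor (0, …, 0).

((0, 0, 1, 1, 1, 0), (0, 0, 1, 0, 0, 0))

ω-coordinates c = M·v, v = (2, 1, 2, -1, -3, 0):
  c_1 = 0*2 + 0*1 + 1*2 + -1*-1 + 1*-3 + 1*0 = 0
  c_2 = 0*2 + 0*1 + 0*2 + 0*-1 + 0*-3 + -1*0 = 0
  c_3 = 3*2 + 0*1 + 0*2 + 0*-1 + 1*-3 + 1*0 = 3
  c_4 = 0*2 + -1*1 + 0*2 + -2*-1 + 0*-3 + 0*0 = 1
  c_5 = 0*2 + 0*1 + 0*2 + -1*-1 + 0*-3 + 2*0 = 1
  c_6 = -1*2 + -2*1 + 0*2 + -4*-1 + 0*-3 + 0*0 = 0
Writing each c_i in base p = 2:
  c_1 = 0
  c_2 = 0
  c_3 = 3 = 1·2^0 + 1·2^1
  c_4 = 1 = 1·2^0
  c_5 = 1 = 1·2^0
  c_6 = 0
p-restricted factor λ_0 = (0, 0, 1, 1, 1, 0)
p-restricted factor λ_1 = (0, 0, 1, 0, 0, 0)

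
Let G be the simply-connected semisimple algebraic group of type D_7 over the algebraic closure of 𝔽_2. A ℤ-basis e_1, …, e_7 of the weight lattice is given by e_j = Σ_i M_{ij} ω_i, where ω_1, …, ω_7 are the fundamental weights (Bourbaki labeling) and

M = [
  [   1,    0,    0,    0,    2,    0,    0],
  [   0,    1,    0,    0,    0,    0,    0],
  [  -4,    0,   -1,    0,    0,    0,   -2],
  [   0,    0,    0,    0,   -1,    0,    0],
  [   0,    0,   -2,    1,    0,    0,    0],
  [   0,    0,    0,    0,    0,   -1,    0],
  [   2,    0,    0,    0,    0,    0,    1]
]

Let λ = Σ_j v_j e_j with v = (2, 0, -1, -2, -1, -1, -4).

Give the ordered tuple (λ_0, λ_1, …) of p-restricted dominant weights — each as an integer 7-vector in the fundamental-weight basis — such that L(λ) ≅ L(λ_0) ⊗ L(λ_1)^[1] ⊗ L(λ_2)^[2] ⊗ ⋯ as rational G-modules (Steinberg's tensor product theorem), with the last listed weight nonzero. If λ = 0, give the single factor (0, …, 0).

In the fundamental-weight basis, λ has coordinates c = M·v (v = (2, 0, -1, -2, -1, -1, -4)):
  c_1 = (1)·(2) + (0)·(0) + (0)·(-1) + (0)·(-2) + (2)·(-1) + (0)·(-1) + (0)·(-4) = 0
  c_2 = (0)·(2) + (1)·(0) + (0)·(-1) + (0)·(-2) + (0)·(-1) + (0)·(-1) + (0)·(-4) = 0
  c_3 = (-4)·(2) + (0)·(0) + (-1)·(-1) + (0)·(-2) + (0)·(-1) + (0)·(-1) + (-2)·(-4) = 1
  c_4 = (0)·(2) + (0)·(0) + (0)·(-1) + (0)·(-2) + (-1)·(-1) + (0)·(-1) + (0)·(-4) = 1
  c_5 = (0)·(2) + (0)·(0) + (-2)·(-1) + (1)·(-2) + (0)·(-1) + (0)·(-1) + (0)·(-4) = 0
  c_6 = (0)·(2) + (0)·(0) + (0)·(-1) + (0)·(-2) + (0)·(-1) + (-1)·(-1) + (0)·(-4) = 1
  c_7 = (2)·(2) + (0)·(0) + (0)·(-1) + (0)·(-2) + (0)·(-1) + (0)·(-1) + (1)·(-4) = 0
p = 2; digits c_i = Σ_j d_{ij}·2^j, 0 ≤ d_{ij} < 2:
  c_1 = 0
  c_2 = 0
  c_3 = 1 = 1·2^0
  c_4 = 1 = 1·2^0
  c_5 = 0
  c_6 = 1 = 1·2^0
  c_7 = 0
p-restricted factor λ_0 = (0, 0, 1, 1, 0, 1, 0)

((0, 0, 1, 1, 0, 1, 0),)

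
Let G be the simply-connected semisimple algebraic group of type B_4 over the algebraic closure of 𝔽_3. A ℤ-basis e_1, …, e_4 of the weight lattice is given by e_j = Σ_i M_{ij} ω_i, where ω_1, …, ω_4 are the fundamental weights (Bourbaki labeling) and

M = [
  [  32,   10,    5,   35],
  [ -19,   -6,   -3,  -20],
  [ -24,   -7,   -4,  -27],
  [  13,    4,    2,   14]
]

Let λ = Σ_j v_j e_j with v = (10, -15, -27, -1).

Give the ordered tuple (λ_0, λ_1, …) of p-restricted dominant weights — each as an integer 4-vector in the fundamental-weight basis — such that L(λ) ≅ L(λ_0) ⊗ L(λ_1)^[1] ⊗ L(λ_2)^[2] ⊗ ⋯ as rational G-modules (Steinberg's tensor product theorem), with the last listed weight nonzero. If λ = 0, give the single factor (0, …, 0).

Compute c_i = Σ_j M_{ij} v_j with v = (10, -15, -27, -1):
  c_1 = (32)·(10) + (10)·(-15) + (5)·(-27) + (35)·(-1) = 0
  c_2 = (-19)·(10) + (-6)·(-15) + (-3)·(-27) + (-20)·(-1) = 1
  c_3 = (-24)·(10) + (-7)·(-15) + (-4)·(-27) + (-27)·(-1) = 0
  c_4 = (13)·(10) + (4)·(-15) + (2)·(-27) + (14)·(-1) = 2
Writing each c_i in base p = 3:
  c_1 = 0
  c_2 = 1 = 1·3^0
  c_3 = 0
  c_4 = 2 = 2·3^0
Factor λ_0 = (0, 1, 0, 2)

((0, 1, 0, 2),)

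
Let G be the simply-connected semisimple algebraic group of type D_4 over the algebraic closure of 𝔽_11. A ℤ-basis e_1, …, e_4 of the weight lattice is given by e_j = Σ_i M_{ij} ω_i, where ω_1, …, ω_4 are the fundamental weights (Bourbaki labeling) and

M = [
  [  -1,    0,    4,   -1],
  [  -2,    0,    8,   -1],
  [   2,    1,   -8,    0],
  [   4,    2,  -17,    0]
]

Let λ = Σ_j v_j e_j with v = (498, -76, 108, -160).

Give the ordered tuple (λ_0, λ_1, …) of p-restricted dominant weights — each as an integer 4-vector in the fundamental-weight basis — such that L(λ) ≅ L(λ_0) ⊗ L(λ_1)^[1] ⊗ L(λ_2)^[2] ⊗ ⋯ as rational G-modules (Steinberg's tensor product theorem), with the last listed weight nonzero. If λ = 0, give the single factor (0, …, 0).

Converting to the ω-basis (c_i = row i of M dotted with v = (498, -76, 108, -160)):
  c_1 = (-1)·(498) + (0)·(-76) + 4·108 + (-1)·(-160) = 94
  c_2 = (-2)·(498) + (0)·(-76) + 8·108 + (-1)·(-160) = 28
  c_3 = 2·498 + (1)·(-76) + (-8)·(108) + (0)·(-160) = 56
  c_4 = 4·498 + (2)·(-76) + (-17)·(108) + (0)·(-160) = 4
Base-11 expansion of each c_i:
  c_1 = 94 = 6·11^0 + 8·11^1
  c_2 = 28 = 6·11^0 + 2·11^1
  c_3 = 56 = 1·11^0 + 5·11^1
  c_4 = 4 = 4·11^0
p-restricted factor λ_0 = (6, 6, 1, 4)
p-restricted factor λ_1 = (8, 2, 5, 0)

((6, 6, 1, 4), (8, 2, 5, 0))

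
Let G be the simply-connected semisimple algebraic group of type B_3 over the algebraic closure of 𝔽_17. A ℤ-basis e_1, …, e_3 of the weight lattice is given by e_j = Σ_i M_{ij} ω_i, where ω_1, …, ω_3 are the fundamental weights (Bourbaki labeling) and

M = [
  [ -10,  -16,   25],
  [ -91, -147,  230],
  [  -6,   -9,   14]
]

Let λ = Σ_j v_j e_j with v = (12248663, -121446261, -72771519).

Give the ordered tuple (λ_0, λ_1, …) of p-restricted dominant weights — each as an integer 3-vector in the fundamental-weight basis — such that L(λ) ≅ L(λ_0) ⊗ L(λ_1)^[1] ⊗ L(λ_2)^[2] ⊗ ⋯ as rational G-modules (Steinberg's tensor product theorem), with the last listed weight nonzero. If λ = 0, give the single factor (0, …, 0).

Compute c_i = Σ_j M_{ij} v_j with v = (12248663, -121446261, -72771519):
  c_1 = -10*12248663 + -16*-121446261 + 25*-72771519 = 1365571
  c_2 = -91*12248663 + -147*-121446261 + 230*-72771519 = 522664
  c_3 = -6*12248663 + -9*-121446261 + 14*-72771519 = 723105
Base-17 expansion of each c_i:
  c_1 = 1365571 = 12·17^0 + 2·17^1 + 16·17^2 + 5·17^3 + 16·17^4
  c_2 = 522664 = 16·17^0 + 8·17^1 + 6·17^2 + 4·17^3 + 6·17^4
  c_3 = 723105 = 10·17^0 + 1·17^1 + 3·17^2 + 11·17^3 + 8·17^4
λ_0 = (12, 16, 10)
λ_1 = (2, 8, 1)
λ_2 = (16, 6, 3)
λ_3 = (5, 4, 11)
λ_4 = (16, 6, 8)

((12, 16, 10), (2, 8, 1), (16, 6, 3), (5, 4, 11), (16, 6, 8))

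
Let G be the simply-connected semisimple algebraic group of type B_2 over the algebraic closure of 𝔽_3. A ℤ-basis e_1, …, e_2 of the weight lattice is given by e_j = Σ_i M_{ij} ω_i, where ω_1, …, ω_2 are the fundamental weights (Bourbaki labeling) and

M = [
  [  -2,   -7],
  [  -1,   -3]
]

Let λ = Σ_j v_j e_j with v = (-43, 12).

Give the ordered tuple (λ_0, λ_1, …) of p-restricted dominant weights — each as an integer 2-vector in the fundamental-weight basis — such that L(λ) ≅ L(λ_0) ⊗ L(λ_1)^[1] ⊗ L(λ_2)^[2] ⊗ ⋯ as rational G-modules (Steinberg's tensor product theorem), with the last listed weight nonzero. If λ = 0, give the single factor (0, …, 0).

Change of basis e → ω: c = M·v where v = (-43, 12):
  c_1 = (-2)·(-43) + (-7)·(12) = 2
  c_2 = (-1)·(-43) + (-3)·(12) = 7
Base-3 expansion of each c_i:
  c_1 = 2 = 2·3^0
  c_2 = 7 = 1·3^0 + 2·3^1
p-restricted factor λ_0 = (2, 1)
p-restricted factor λ_1 = (0, 2)

((2, 1), (0, 2))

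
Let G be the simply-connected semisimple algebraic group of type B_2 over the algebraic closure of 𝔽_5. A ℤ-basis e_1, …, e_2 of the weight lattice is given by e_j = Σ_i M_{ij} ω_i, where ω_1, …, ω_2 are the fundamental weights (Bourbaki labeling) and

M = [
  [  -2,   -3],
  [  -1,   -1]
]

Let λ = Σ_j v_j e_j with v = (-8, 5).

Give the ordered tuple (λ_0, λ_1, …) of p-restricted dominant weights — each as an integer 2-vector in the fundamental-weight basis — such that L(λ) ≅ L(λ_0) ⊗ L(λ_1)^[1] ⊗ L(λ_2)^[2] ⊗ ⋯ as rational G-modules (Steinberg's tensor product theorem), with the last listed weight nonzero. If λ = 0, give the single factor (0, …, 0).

((1, 3),)

Converting to the ω-basis (c_i = row i of M dotted with v = (-8, 5)):
  c_1 = (-2)·(-8) + (-3)·(5) = 1
  c_2 = (-1)·(-8) + (-1)·(5) = 3
Writing each c_i in base p = 5:
  c_1 = 1 = 1·5^0
  c_2 = 3 = 3·5^0
Factor λ_0 = (1, 3)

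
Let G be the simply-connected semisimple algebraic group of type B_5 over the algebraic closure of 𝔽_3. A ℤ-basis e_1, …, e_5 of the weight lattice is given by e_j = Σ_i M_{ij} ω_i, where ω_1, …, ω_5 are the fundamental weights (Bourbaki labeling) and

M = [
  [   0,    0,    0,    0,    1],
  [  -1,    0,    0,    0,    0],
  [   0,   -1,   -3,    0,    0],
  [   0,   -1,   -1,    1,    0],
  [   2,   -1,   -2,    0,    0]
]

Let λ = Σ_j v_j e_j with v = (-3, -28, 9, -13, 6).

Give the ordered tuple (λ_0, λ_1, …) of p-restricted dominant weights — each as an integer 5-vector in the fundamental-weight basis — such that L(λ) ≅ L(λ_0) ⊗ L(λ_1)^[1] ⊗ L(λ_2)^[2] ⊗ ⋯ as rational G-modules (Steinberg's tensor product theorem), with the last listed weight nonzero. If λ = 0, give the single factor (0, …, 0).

In the fundamental-weight basis, λ has coordinates c = M·v (v = (-3, -28, 9, -13, 6)):
  c_1 = 0*-3 + 0*-28 + 0*9 + 0*-13 + 1*6 = 6
  c_2 = -1*-3 + 0*-28 + 0*9 + 0*-13 + 0*6 = 3
  c_3 = 0*-3 + -1*-28 + -3*9 + 0*-13 + 0*6 = 1
  c_4 = 0*-3 + -1*-28 + -1*9 + 1*-13 + 0*6 = 6
  c_5 = 2*-3 + -1*-28 + -2*9 + 0*-13 + 0*6 = 4
p = 3; digits c_i = Σ_j d_{ij}·3^j, 0 ≤ d_{ij} < 3:
  c_1 = 6 = 0·3^0 + 2·3^1
  c_2 = 3 = 0·3^0 + 1·3^1
  c_3 = 1 = 1·3^0
  c_4 = 6 = 0·3^0 + 2·3^1
  c_5 = 4 = 1·3^0 + 1·3^1
λ_0 = (0, 0, 1, 0, 1)
λ_1 = (2, 1, 0, 2, 1)

((0, 0, 1, 0, 1), (2, 1, 0, 2, 1))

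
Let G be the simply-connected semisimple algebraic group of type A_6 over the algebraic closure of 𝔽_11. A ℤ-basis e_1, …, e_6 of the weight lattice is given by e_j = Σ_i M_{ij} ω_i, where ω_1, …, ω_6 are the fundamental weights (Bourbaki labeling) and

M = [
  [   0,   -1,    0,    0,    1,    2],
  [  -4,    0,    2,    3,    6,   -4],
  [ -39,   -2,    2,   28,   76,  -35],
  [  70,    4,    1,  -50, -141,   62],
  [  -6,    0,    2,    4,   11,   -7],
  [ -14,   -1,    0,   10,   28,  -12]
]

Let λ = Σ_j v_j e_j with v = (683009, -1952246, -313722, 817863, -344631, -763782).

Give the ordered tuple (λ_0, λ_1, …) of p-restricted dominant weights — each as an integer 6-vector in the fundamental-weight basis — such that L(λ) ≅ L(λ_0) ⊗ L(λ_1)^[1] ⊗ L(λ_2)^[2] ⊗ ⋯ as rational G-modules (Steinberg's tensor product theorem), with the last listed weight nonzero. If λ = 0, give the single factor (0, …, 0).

((4, 7, 8, 8, 1, 8), (6, 1, 4, 9, 8, 0), (1, 2, 3, 10, 2, 5), (5, 6, 5, 2, 10, 8), (5, 5, 5, 2, 6, 5))

In the fundamental-weight basis, λ has coordinates c = M·v (v = (683009, -1952246, -313722, 817863, -344631, -763782)):
  c_1 = (0)·(683009) + (-1)·(-1952246) + (0)·(-313722) + (0)·(817863) + (1)·(-344631) + (2)·(-763782) = 80051
  c_2 = (-4)·(683009) + (0)·(-1952246) + (2)·(-313722) + (3)·(817863) + (6)·(-344631) + (-4)·(-763782) = 81451
  c_3 = (-39)·(683009) + (-2)·(-1952246) + (2)·(-313722) + (28)·(817863) + (76)·(-344631) + (-35)·(-763782) = 80275
  c_4 = (70)·(683009) + (4)·(-1952246) + (1)·(-313722) + (-50)·(817863) + (-141)·(-344631) + (62)·(-763782) = 33261
  c_5 = (-6)·(683009) + (0)·(-1952246) + (2)·(-313722) + (4)·(817863) + (11)·(-344631) + (-7)·(-763782) = 101487
  c_6 = (-14)·(683009) + (-1)·(-1952246) + (0)·(-313722) + (10)·(817863) + (28)·(-344631) + (-12)·(-763782) = 84466
Base-11 expansion of each c_i:
  c_1 = 80051 = 4·11^0 + 6·11^1 + 1·11^2 + 5·11^3 + 5·11^4
  c_2 = 81451 = 7·11^0 + 1·11^1 + 2·11^2 + 6·11^3 + 5·11^4
  c_3 = 80275 = 8·11^0 + 4·11^1 + 3·11^2 + 5·11^3 + 5·11^4
  c_4 = 33261 = 8·11^0 + 9·11^1 + 10·11^2 + 2·11^3 + 2·11^4
  c_5 = 101487 = 1·11^0 + 8·11^1 + 2·11^2 + 10·11^3 + 6·11^4
  c_6 = 84466 = 8·11^0 + 0·11^1 + 5·11^2 + 8·11^3 + 5·11^4
λ_0 = (4, 7, 8, 8, 1, 8)
λ_1 = (6, 1, 4, 9, 8, 0)
λ_2 = (1, 2, 3, 10, 2, 5)
λ_3 = (5, 6, 5, 2, 10, 8)
λ_4 = (5, 5, 5, 2, 6, 5)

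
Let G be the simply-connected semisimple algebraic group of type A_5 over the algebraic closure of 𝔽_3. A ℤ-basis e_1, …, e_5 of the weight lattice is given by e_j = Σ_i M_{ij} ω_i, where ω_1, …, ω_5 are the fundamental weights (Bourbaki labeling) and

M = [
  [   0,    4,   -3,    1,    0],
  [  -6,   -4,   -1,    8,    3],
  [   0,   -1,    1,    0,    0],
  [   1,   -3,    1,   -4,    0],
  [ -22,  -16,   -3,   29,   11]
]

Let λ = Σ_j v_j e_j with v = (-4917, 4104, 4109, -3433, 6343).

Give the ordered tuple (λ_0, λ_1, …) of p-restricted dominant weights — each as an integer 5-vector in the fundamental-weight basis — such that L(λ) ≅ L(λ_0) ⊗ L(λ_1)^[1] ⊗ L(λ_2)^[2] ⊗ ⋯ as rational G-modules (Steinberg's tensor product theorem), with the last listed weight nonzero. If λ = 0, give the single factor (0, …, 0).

((2, 2, 2, 0, 0), (2, 0, 1, 0, 1), (0, 0, 0, 2, 2), (0, 2, 0, 1, 2), (2, 0, 0, 1, 1), (2, 2, 0, 2, 1))

In the fundamental-weight basis, λ has coordinates c = M·v (v = (-4917, 4104, 4109, -3433, 6343)):
  c_1 = 0*-4917 + 4*4104 + -3*4109 + 1*-3433 + 0*6343 = 656
  c_2 = -6*-4917 + -4*4104 + -1*4109 + 8*-3433 + 3*6343 = 542
  c_3 = 0*-4917 + -1*4104 + 1*4109 + 0*-3433 + 0*6343 = 5
  c_4 = 1*-4917 + -3*4104 + 1*4109 + -4*-3433 + 0*6343 = 612
  c_5 = -22*-4917 + -16*4104 + -3*4109 + 29*-3433 + 11*6343 = 399
p = 3; digits c_i = Σ_j d_{ij}·3^j, 0 ≤ d_{ij} < 3:
  c_1 = 656 = 2·3^0 + 2·3^1 + 0·3^2 + 0·3^3 + 2·3^4 + 2·3^5
  c_2 = 542 = 2·3^0 + 0·3^1 + 0·3^2 + 2·3^3 + 0·3^4 + 2·3^5
  c_3 = 5 = 2·3^0 + 1·3^1
  c_4 = 612 = 0·3^0 + 0·3^1 + 2·3^2 + 1·3^3 + 1·3^4 + 2·3^5
  c_5 = 399 = 0·3^0 + 1·3^1 + 2·3^2 + 2·3^3 + 1·3^4 + 1·3^5
Factor λ_0 = (2, 2, 2, 0, 0)
Factor λ_1 = (2, 0, 1, 0, 1)
Factor λ_2 = (0, 0, 0, 2, 2)
Factor λ_3 = (0, 2, 0, 1, 2)
Factor λ_4 = (2, 0, 0, 1, 1)
Factor λ_5 = (2, 2, 0, 2, 1)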